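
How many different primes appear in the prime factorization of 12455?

3

12455 = 5 · 2491
2491 = 47 · 53
12455 = 5 · 47 · 53, which has 3 distinct prime factors.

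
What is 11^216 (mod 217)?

11^1 ≡ 11 (mod 217)
11^2 ≡ 11^2 = 121 ≡ 121 (mod 217)
11^4 ≡ 121^2 = 14641 ≡ 102 (mod 217)
11^8 ≡ 102^2 = 10404 ≡ 205 (mod 217)
11^16 ≡ 205^2 = 42025 ≡ 144 (mod 217)
11^32 ≡ 144^2 = 20736 ≡ 121 (mod 217)
11^64 ≡ 121^2 = 14641 ≡ 102 (mod 217)
11^128 ≡ 102^2 = 10404 ≡ 205 (mod 217)
216 = 128 + 64 + 16 + 8 in binary powers of 2.
So 11^216 ≡ 205 · 102 · 144 · 205 ≡ 190 (mod 217).
Since 190 ≠ 1, base 11 is a Fermat witness: 217 is composite.

190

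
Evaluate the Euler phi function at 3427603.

3358656

Factor: 3427603 = 127 · 137 · 197.
φ(3427603) = (127−1) · (137−1) · (197−1) = 126 · 136 · 196 = 3358656.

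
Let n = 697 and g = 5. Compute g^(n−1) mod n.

5^1 ≡ 5 (mod 697)
5^2 ≡ 5^2 = 25 ≡ 25 (mod 697)
5^4 ≡ 25^2 = 625 ≡ 625 (mod 697)
5^8 ≡ 625^2 = 390625 ≡ 305 (mod 697)
5^16 ≡ 305^2 = 93025 ≡ 324 (mod 697)
5^32 ≡ 324^2 = 104976 ≡ 426 (mod 697)
5^64 ≡ 426^2 = 181476 ≡ 256 (mod 697)
5^128 ≡ 256^2 = 65536 ≡ 18 (mod 697)
5^256 ≡ 18^2 = 324 ≡ 324 (mod 697)
5^512 ≡ 324^2 = 104976 ≡ 426 (mod 697)
696 = 512 + 128 + 32 + 16 + 8 in binary powers of 2.
So 5^696 ≡ 426 · 18 · 426 · 324 · 305 ≡ 611 (mod 697).
Since 611 ≠ 1, base 5 is a Fermat witness: 697 is composite.

611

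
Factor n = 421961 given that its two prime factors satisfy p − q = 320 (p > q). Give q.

509

Since p = q + 320, we have 421961 = q(q + 320), so q² + 320q − 421961 = 0.
Discriminant: 320² + 4·421961 = 102400 + 1687844 = 1790244; √1790244 = 1338.
q = (−320 + 1338)/2 = 509, and p = q + 320 = 829.
Check: 509 · 829 = 421961.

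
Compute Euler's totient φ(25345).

Factor: 25345 = 5 · 37 · 137.
φ(25345) = (5−1) · (37−1) · (137−1) = 4 · 36 · 136 = 19584.

19584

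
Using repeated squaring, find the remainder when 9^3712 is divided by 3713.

3390

9^1 ≡ 9 (mod 3713)
9^2 ≡ 9^2 = 81 ≡ 81 (mod 3713)
9^4 ≡ 81^2 = 6561 ≡ 2848 (mod 3713)
9^8 ≡ 2848^2 = 8111104 ≡ 1912 (mod 3713)
9^16 ≡ 1912^2 = 3655744 ≡ 2152 (mod 3713)
9^32 ≡ 2152^2 = 4631104 ≡ 993 (mod 3713)
9^64 ≡ 993^2 = 986049 ≡ 2104 (mod 3713)
9^128 ≡ 2104^2 = 4426816 ≡ 920 (mod 3713)
9^256 ≡ 920^2 = 846400 ≡ 3549 (mod 3713)
9^512 ≡ 3549^2 = 12595401 ≡ 905 (mod 3713)
9^1024 ≡ 905^2 = 819025 ≡ 2165 (mod 3713)
9^2048 ≡ 2165^2 = 4687225 ≡ 1419 (mod 3713)
3712 = 2048 + 1024 + 512 + 128 in binary powers of 2.
So 9^3712 ≡ 1419 · 2165 · 905 · 920 ≡ 3390 (mod 3713).
Since 3390 ≠ 1, base 9 is a Fermat witness: 3713 is composite.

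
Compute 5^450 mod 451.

5^1 ≡ 5 (mod 451)
5^2 ≡ 5^2 = 25 ≡ 25 (mod 451)
5^4 ≡ 25^2 = 625 ≡ 174 (mod 451)
5^8 ≡ 174^2 = 30276 ≡ 59 (mod 451)
5^16 ≡ 59^2 = 3481 ≡ 324 (mod 451)
5^32 ≡ 324^2 = 104976 ≡ 344 (mod 451)
5^64 ≡ 344^2 = 118336 ≡ 174 (mod 451)
5^128 ≡ 174^2 = 30276 ≡ 59 (mod 451)
5^256 ≡ 59^2 = 3481 ≡ 324 (mod 451)
450 = 256 + 128 + 64 + 2 in binary powers of 2.
So 5^450 ≡ 324 · 59 · 174 · 25 ≡ 122 (mod 451).
Since 122 ≠ 1, base 5 is a Fermat witness: 451 is composite.

122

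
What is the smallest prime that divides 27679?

27679 is odd.
Digit sum 31, not divisible by 3.
Ends in 9: not divisible by 5.
7: 27679 = 7·3954 + 1
11: 27679 = 11·2516 + 3
13: 27679 = 13·2129 + 2
17: 27679 = 17·1628 + 3
19: 27679 = 19·1456 + 15
23: 27679 = 23·1203 + 10
29: 27679 = 29·954 + 13
31: 27679 = 31·892 + 27
37: 27679 = 37·748 + 3
41: 27679 = 41·675 + 4
43: 27679 = 43·643 + 30
47: 27679 = 47·588 + 43
53: 27679 = 53·522 + 13
59: 27679 = 59·469 + 8
61: 27679 = 61·453 + 46
67: 27679 = 67·413 + 8
71: 27679 = 71·389 + 60
73: 27679 = 73·379 + 12
79: 27679 = 79·350 + 29
83: 27679 = 83·333 + 40
89: 27679 = 89·311

89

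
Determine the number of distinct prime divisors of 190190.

190190 = 2 · 95095
95095 = 5 · 19019
19019 = 7 · 2717
2717 = 11 · 247
247 = 13 · 19
190190 = 2 · 5 · 7 · 11 · 13 · 19, which has 6 distinct prime factors.

6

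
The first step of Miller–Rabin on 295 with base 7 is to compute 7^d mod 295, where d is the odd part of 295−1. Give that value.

295 − 1 = 294 = 2^1 · 147, so d = 147.
7^1 ≡ 7 (mod 295)
7^2 ≡ 7^2 = 49 ≡ 49 (mod 295)
7^4 ≡ 49^2 = 2401 ≡ 41 (mod 295)
7^8 ≡ 41^2 = 1681 ≡ 206 (mod 295)
7^16 ≡ 206^2 = 42436 ≡ 251 (mod 295)
7^32 ≡ 251^2 = 63001 ≡ 166 (mod 295)
7^64 ≡ 166^2 = 27556 ≡ 121 (mod 295)
7^128 ≡ 121^2 = 14641 ≡ 186 (mod 295)
147 = 128 + 16 + 2 + 1 in binary powers of 2.
So 7^147 ≡ 186 · 251 · 49 · 7 ≡ 108 (mod 295).
Squaring chain: 108; never reaches −1, so base 7 is a Miller–Rabin witness that 295 is composite.

108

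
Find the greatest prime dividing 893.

893 = 19 · 47
47 is prime.
So 893 = 19 · 47; the largest prime factor is 47.

47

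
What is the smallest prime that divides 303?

303 is odd.
Digit sum 6, divisible by 3.

3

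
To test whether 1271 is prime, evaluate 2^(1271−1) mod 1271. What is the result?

2^1 ≡ 2 (mod 1271)
2^2 ≡ 2^2 = 4 ≡ 4 (mod 1271)
2^4 ≡ 4^2 = 16 ≡ 16 (mod 1271)
2^8 ≡ 16^2 = 256 ≡ 256 (mod 1271)
2^16 ≡ 256^2 = 65536 ≡ 715 (mod 1271)
2^32 ≡ 715^2 = 511225 ≡ 283 (mod 1271)
2^64 ≡ 283^2 = 80089 ≡ 16 (mod 1271)
2^128 ≡ 16^2 = 256 ≡ 256 (mod 1271)
2^256 ≡ 256^2 = 65536 ≡ 715 (mod 1271)
2^512 ≡ 715^2 = 511225 ≡ 283 (mod 1271)
2^1024 ≡ 283^2 = 80089 ≡ 16 (mod 1271)
1270 = 1024 + 128 + 64 + 32 + 16 + 4 + 2 in binary powers of 2.
So 2^1270 ≡ 16 · 256 · 16 · 283 · 715 · 16 · 4 ≡ 1024 (mod 1271).
Since 1024 ≠ 1, base 2 is a Fermat witness: 1271 is composite.

1024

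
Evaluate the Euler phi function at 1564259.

1524096

Factor: 1564259 = 109 · 113 · 127.
φ(1564259) = (109−1) · (113−1) · (127−1) = 108 · 112 · 126 = 1524096.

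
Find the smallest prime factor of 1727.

11

1727 is odd.
Digit sum 17, not divisible by 3.
Ends in 7: not divisible by 5.
7: 1727 = 7·246 + 5
11: 1727 = 11·157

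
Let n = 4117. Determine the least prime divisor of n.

23

4117 is odd.
Digit sum 13, not divisible by 3.
Ends in 7: not divisible by 5.
7: 4117 = 7·588 + 1
11: 4117 = 11·374 + 3
13: 4117 = 13·316 + 9
17: 4117 = 17·242 + 3
19: 4117 = 19·216 + 13
23: 4117 = 23·179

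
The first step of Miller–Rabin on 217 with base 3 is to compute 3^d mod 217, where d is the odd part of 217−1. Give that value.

217 − 1 = 216 = 2^3 · 27, so d = 27.
3^1 ≡ 3 (mod 217)
3^2 ≡ 3^2 = 9 ≡ 9 (mod 217)
3^4 ≡ 9^2 = 81 ≡ 81 (mod 217)
3^8 ≡ 81^2 = 6561 ≡ 51 (mod 217)
3^16 ≡ 51^2 = 2601 ≡ 214 (mod 217)
27 = 16 + 8 + 2 + 1 in binary powers of 2.
So 3^27 ≡ 214 · 51 · 9 · 3 ≡ 209 (mod 217).
Squaring chain: 209 → 64 → 190; never reaches −1, so base 3 is a Miller–Rabin witness that 217 is composite.

209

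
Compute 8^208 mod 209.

8^1 ≡ 8 (mod 209)
8^2 ≡ 8^2 = 64 ≡ 64 (mod 209)
8^4 ≡ 64^2 = 4096 ≡ 125 (mod 209)
8^8 ≡ 125^2 = 15625 ≡ 159 (mod 209)
8^16 ≡ 159^2 = 25281 ≡ 201 (mod 209)
8^32 ≡ 201^2 = 40401 ≡ 64 (mod 209)
8^64 ≡ 64^2 = 4096 ≡ 125 (mod 209)
8^128 ≡ 125^2 = 15625 ≡ 159 (mod 209)
208 = 128 + 64 + 16 in binary powers of 2.
So 8^208 ≡ 159 · 125 · 201 ≡ 49 (mod 209).
Since 49 ≠ 1, base 8 is a Fermat witness: 209 is composite.

49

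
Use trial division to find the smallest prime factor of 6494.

2

6494 is even: 2 divides it.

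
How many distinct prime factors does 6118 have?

6118 = 2 · 3059
3059 = 7 · 437
437 = 19 · 23
6118 = 2 · 7 · 19 · 23, which has 4 distinct prime factors.

4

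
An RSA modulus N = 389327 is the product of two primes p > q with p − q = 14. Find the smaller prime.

617

Since p = q + 14, we have 389327 = q(q + 14), so q² + 14q − 389327 = 0.
Discriminant: 14² + 4·389327 = 196 + 1557308 = 1557504; √1557504 = 1248.
q = (−14 + 1248)/2 = 617, and p = q + 14 = 631.
Check: 617 · 631 = 389327.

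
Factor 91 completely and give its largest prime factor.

13

91 = 7 · 13
13 is prime.
So 91 = 7 · 13; the largest prime factor is 13.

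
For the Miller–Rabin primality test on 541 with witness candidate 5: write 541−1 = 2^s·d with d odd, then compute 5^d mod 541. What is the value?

541 − 1 = 540 = 2^2 · 135, so d = 135.
5^1 ≡ 5 (mod 541)
5^2 ≡ 5^2 = 25 ≡ 25 (mod 541)
5^4 ≡ 25^2 = 625 ≡ 84 (mod 541)
5^8 ≡ 84^2 = 7056 ≡ 23 (mod 541)
5^16 ≡ 23^2 = 529 ≡ 529 (mod 541)
5^32 ≡ 529^2 = 279841 ≡ 144 (mod 541)
5^64 ≡ 144^2 = 20736 ≡ 178 (mod 541)
5^128 ≡ 178^2 = 31684 ≡ 306 (mod 541)
135 = 128 + 4 + 2 + 1 in binary powers of 2.
So 5^135 ≡ 306 · 84 · 25 · 5 ≡ 1 (mod 541).
Since 5^d ≡ 1 (mod 541), base 5 does not prove 541 composite.

1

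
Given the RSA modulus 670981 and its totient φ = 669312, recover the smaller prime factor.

φ(n) = (p−1)(q−1) = n − (p+q) + 1, so p + q = 670981 − 669312 + 1 = 1670.
p and q are the roots of t² − 1670t + 670981 = 0.
Discriminant: 1670² − 4·670981 = 2788900 − 2683924 = 104976; √104976 = 324.
q = (1670 − 324)/2 = 673, p = (1670 + 324)/2 = 997.
Check: 673 · 997 = 670981.

673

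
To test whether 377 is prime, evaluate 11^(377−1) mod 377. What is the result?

81

11^1 ≡ 11 (mod 377)
11^2 ≡ 11^2 = 121 ≡ 121 (mod 377)
11^4 ≡ 121^2 = 14641 ≡ 315 (mod 377)
11^8 ≡ 315^2 = 99225 ≡ 74 (mod 377)
11^16 ≡ 74^2 = 5476 ≡ 198 (mod 377)
11^32 ≡ 198^2 = 39204 ≡ 373 (mod 377)
11^64 ≡ 373^2 = 139129 ≡ 16 (mod 377)
11^128 ≡ 16^2 = 256 ≡ 256 (mod 377)
11^256 ≡ 256^2 = 65536 ≡ 315 (mod 377)
376 = 256 + 64 + 32 + 16 + 8 in binary powers of 2.
So 11^376 ≡ 315 · 16 · 373 · 198 · 74 ≡ 81 (mod 377).
Since 81 ≠ 1, base 11 is a Fermat witness: 377 is composite.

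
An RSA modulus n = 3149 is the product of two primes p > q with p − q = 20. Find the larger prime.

67

Since p = q + 20, we have 3149 = q(q + 20), so q² + 20q − 3149 = 0.
Discriminant: 20² + 4·3149 = 400 + 12596 = 12996; √12996 = 114.
q = (−20 + 114)/2 = 47, and p = q + 20 = 67.
Check: 47 · 67 = 3149.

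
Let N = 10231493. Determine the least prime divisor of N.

10231493 is odd.
Digit sum 23, not divisible by 3.
Ends in 3: not divisible by 5.
7: 10231493 = 7·1461641 + 6
11: 10231493 = 11·930135 + 8
13: 10231493 = 13·787037 + 12
17: 10231493 = 17·601852 + 9
19: 10231493 = 19·538499 + 12
23: 10231493 = 23·444847 + 12
29: 10231493 = 29·352810 + 3
31: 10231493 = 31·330048 + 5
37: 10231493 = 37·276526 + 31
41: 10231493 = 41·249548 + 25
43: 10231493 = 43·237941 + 30
47: 10231493 = 47·217691 + 16
53: 10231493 = 53·193047 + 2
59: 10231493 = 59·173415 + 8
61: 10231493 = 61·167729 + 24
67: 10231493 = 67·152708 + 57
71: 10231493 = 71·144105 + 38
73: 10231493 = 73·140157 + 32
79: 10231493 = 79·129512 + 45
83: 10231493 = 83·123271

83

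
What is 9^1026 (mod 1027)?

9^1 ≡ 9 (mod 1027)
9^2 ≡ 9^2 = 81 ≡ 81 (mod 1027)
9^4 ≡ 81^2 = 6561 ≡ 399 (mod 1027)
9^8 ≡ 399^2 = 159201 ≡ 16 (mod 1027)
9^16 ≡ 16^2 = 256 ≡ 256 (mod 1027)
9^32 ≡ 256^2 = 65536 ≡ 835 (mod 1027)
9^64 ≡ 835^2 = 697225 ≡ 919 (mod 1027)
9^128 ≡ 919^2 = 844561 ≡ 367 (mod 1027)
9^256 ≡ 367^2 = 134689 ≡ 152 (mod 1027)
9^512 ≡ 152^2 = 23104 ≡ 510 (mod 1027)
9^1024 ≡ 510^2 = 260100 ≡ 269 (mod 1027)
1026 = 1024 + 2 in binary powers of 2.
So 9^1026 ≡ 269 · 81 ≡ 222 (mod 1027).
Since 222 ≠ 1, base 9 is a Fermat witness: 1027 is composite.

222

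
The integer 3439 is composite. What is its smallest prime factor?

3439 is odd.
Digit sum 19, not divisible by 3.
Ends in 9: not divisible by 5.
7: 3439 = 7·491 + 2
11: 3439 = 11·312 + 7
13: 3439 = 13·264 + 7
17: 3439 = 17·202 + 5
19: 3439 = 19·181

19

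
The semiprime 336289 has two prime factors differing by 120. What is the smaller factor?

523

Since p = q + 120, we have 336289 = q(q + 120), so q² + 120q − 336289 = 0.
Discriminant: 120² + 4·336289 = 14400 + 1345156 = 1359556; √1359556 = 1166.
q = (−120 + 1166)/2 = 523, and p = q + 120 = 643.
Check: 523 · 643 = 336289.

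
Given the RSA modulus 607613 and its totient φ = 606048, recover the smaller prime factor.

709

φ(n) = (p−1)(q−1) = n − (p+q) + 1, so p + q = 607613 − 606048 + 1 = 1566.
p and q are the roots of t² − 1566t + 607613 = 0.
Discriminant: 1566² − 4·607613 = 2452356 − 2430452 = 21904; √21904 = 148.
q = (1566 − 148)/2 = 709, p = (1566 + 148)/2 = 857.
Check: 709 · 857 = 607613.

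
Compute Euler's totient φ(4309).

Factor: 4309 = 31 · 139.
φ(4309) = (31−1) · (139−1) = 30 · 138 = 4140.

4140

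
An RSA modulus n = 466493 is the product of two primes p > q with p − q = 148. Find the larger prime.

Since p = q + 148, we have 466493 = q(q + 148), so q² + 148q − 466493 = 0.
Discriminant: 148² + 4·466493 = 21904 + 1865972 = 1887876; √1887876 = 1374.
q = (−148 + 1374)/2 = 613, and p = q + 148 = 761.
Check: 613 · 761 = 466493.

761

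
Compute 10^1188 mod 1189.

426

10^1 ≡ 10 (mod 1189)
10^2 ≡ 10^2 = 100 ≡ 100 (mod 1189)
10^4 ≡ 100^2 = 10000 ≡ 488 (mod 1189)
10^8 ≡ 488^2 = 238144 ≡ 344 (mod 1189)
10^16 ≡ 344^2 = 118336 ≡ 625 (mod 1189)
10^32 ≡ 625^2 = 390625 ≡ 633 (mod 1189)
10^64 ≡ 633^2 = 400689 ≡ 1185 (mod 1189)
10^128 ≡ 1185^2 = 1404225 ≡ 16 (mod 1189)
10^256 ≡ 16^2 = 256 ≡ 256 (mod 1189)
10^512 ≡ 256^2 = 65536 ≡ 141 (mod 1189)
10^1024 ≡ 141^2 = 19881 ≡ 857 (mod 1189)
1188 = 1024 + 128 + 32 + 4 in binary powers of 2.
So 10^1188 ≡ 857 · 16 · 633 · 488 ≡ 426 (mod 1189).
Since 426 ≠ 1, base 10 is a Fermat witness: 1189 is composite.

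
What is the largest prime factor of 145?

145 = 5 · 29
29 is prime.
So 145 = 5 · 29; the largest prime factor is 29.

29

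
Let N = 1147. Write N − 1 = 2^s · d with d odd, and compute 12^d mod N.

1046

1147 − 1 = 1146 = 2^1 · 573, so d = 573.
12^1 ≡ 12 (mod 1147)
12^2 ≡ 12^2 = 144 ≡ 144 (mod 1147)
12^4 ≡ 144^2 = 20736 ≡ 90 (mod 1147)
12^8 ≡ 90^2 = 8100 ≡ 71 (mod 1147)
12^16 ≡ 71^2 = 5041 ≡ 453 (mod 1147)
12^32 ≡ 453^2 = 205209 ≡ 1043 (mod 1147)
12^64 ≡ 1043^2 = 1087849 ≡ 493 (mod 1147)
12^128 ≡ 493^2 = 243049 ≡ 1032 (mod 1147)
12^256 ≡ 1032^2 = 1065024 ≡ 608 (mod 1147)
12^512 ≡ 608^2 = 369664 ≡ 330 (mod 1147)
573 = 512 + 32 + 16 + 8 + 4 + 1 in binary powers of 2.
So 12^573 ≡ 330 · 1043 · 453 · 71 · 90 · 12 ≡ 1046 (mod 1147).
Squaring chain: 1046; never reaches −1, so base 12 is a Miller–Rabin witness that 1147 is composite.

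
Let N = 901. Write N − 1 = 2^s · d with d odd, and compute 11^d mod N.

623

901 − 1 = 900 = 2^2 · 225, so d = 225.
11^1 ≡ 11 (mod 901)
11^2 ≡ 11^2 = 121 ≡ 121 (mod 901)
11^4 ≡ 121^2 = 14641 ≡ 225 (mod 901)
11^8 ≡ 225^2 = 50625 ≡ 169 (mod 901)
11^16 ≡ 169^2 = 28561 ≡ 630 (mod 901)
11^32 ≡ 630^2 = 396900 ≡ 460 (mod 901)
11^64 ≡ 460^2 = 211600 ≡ 766 (mod 901)
11^128 ≡ 766^2 = 586756 ≡ 205 (mod 901)
225 = 128 + 64 + 32 + 1 in binary powers of 2.
So 11^225 ≡ 205 · 766 · 460 · 11 ≡ 623 (mod 901).
Squaring chain: 623 → 699; never reaches −1, so base 11 is a Miller–Rabin witness that 901 is composite.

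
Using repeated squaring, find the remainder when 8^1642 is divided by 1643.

8^1 ≡ 8 (mod 1643)
8^2 ≡ 8^2 = 64 ≡ 64 (mod 1643)
8^4 ≡ 64^2 = 4096 ≡ 810 (mod 1643)
8^8 ≡ 810^2 = 656100 ≡ 543 (mod 1643)
8^16 ≡ 543^2 = 294849 ≡ 752 (mod 1643)
8^32 ≡ 752^2 = 565504 ≡ 312 (mod 1643)
8^64 ≡ 312^2 = 97344 ≡ 407 (mod 1643)
8^128 ≡ 407^2 = 165649 ≡ 1349 (mod 1643)
8^256 ≡ 1349^2 = 1819801 ≡ 1000 (mod 1643)
8^512 ≡ 1000^2 = 1000000 ≡ 1056 (mod 1643)
8^1024 ≡ 1056^2 = 1115136 ≡ 1182 (mod 1643)
1642 = 1024 + 512 + 64 + 32 + 8 + 2 in binary powers of 2.
So 8^1642 ≡ 1182 · 1056 · 407 · 312 · 543 · 64 ≡ 250 (mod 1643).
Since 250 ≠ 1, base 8 is a Fermat witness: 1643 is composite.

250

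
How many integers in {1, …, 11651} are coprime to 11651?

11400

Factor: 11651 = 61 · 191.
φ(11651) = (61−1) · (191−1) = 60 · 190 = 11400.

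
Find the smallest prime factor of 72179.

89

72179 is odd.
Digit sum 26, not divisible by 3.
Ends in 9: not divisible by 5.
7: 72179 = 7·10311 + 2
11: 72179 = 11·6561 + 8
13: 72179 = 13·5552 + 3
17: 72179 = 17·4245 + 14
19: 72179 = 19·3798 + 17
23: 72179 = 23·3138 + 5
29: 72179 = 29·2488 + 27
31: 72179 = 31·2328 + 11
37: 72179 = 37·1950 + 29
41: 72179 = 41·1760 + 19
43: 72179 = 43·1678 + 25
47: 72179 = 47·1535 + 34
53: 72179 = 53·1361 + 46
59: 72179 = 59·1223 + 22
61: 72179 = 61·1183 + 16
67: 72179 = 67·1077 + 20
71: 72179 = 71·1016 + 43
73: 72179 = 73·988 + 55
79: 72179 = 79·913 + 52
83: 72179 = 83·869 + 52
89: 72179 = 89·811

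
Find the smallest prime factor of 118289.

23

118289 is odd.
Digit sum 29, not divisible by 3.
Ends in 9: not divisible by 5.
7: 118289 = 7·16898 + 3
11: 118289 = 11·10753 + 6
13: 118289 = 13·9099 + 2
17: 118289 = 17·6958 + 3
19: 118289 = 19·6225 + 14
23: 118289 = 23·5143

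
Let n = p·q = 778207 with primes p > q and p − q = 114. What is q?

827

Since p = q + 114, we have 778207 = q(q + 114), so q² + 114q − 778207 = 0.
Discriminant: 114² + 4·778207 = 12996 + 3112828 = 3125824; √3125824 = 1768.
q = (−114 + 1768)/2 = 827, and p = q + 114 = 941.
Check: 827 · 941 = 778207.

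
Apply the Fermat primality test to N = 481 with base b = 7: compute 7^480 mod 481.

7^1 ≡ 7 (mod 481)
7^2 ≡ 7^2 = 49 ≡ 49 (mod 481)
7^4 ≡ 49^2 = 2401 ≡ 477 (mod 481)
7^8 ≡ 477^2 = 227529 ≡ 16 (mod 481)
7^16 ≡ 16^2 = 256 ≡ 256 (mod 481)
7^32 ≡ 256^2 = 65536 ≡ 120 (mod 481)
7^64 ≡ 120^2 = 14400 ≡ 451 (mod 481)
7^128 ≡ 451^2 = 203401 ≡ 419 (mod 481)
7^256 ≡ 419^2 = 175561 ≡ 477 (mod 481)
480 = 256 + 128 + 64 + 32 in binary powers of 2.
So 7^480 ≡ 477 · 419 · 451 · 120 ≡ 417 (mod 481).
Since 417 ≠ 1, base 7 is a Fermat witness: 481 is composite.

417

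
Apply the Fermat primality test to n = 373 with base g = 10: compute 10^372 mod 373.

10^1 ≡ 10 (mod 373)
10^2 ≡ 10^2 = 100 ≡ 100 (mod 373)
10^4 ≡ 100^2 = 10000 ≡ 302 (mod 373)
10^8 ≡ 302^2 = 91204 ≡ 192 (mod 373)
10^16 ≡ 192^2 = 36864 ≡ 310 (mod 373)
10^32 ≡ 310^2 = 96100 ≡ 239 (mod 373)
10^64 ≡ 239^2 = 57121 ≡ 52 (mod 373)
10^128 ≡ 52^2 = 2704 ≡ 93 (mod 373)
10^256 ≡ 93^2 = 8649 ≡ 70 (mod 373)
372 = 256 + 64 + 32 + 16 + 4 in binary powers of 2.
So 10^372 ≡ 70 · 52 · 239 · 310 · 302 ≡ 1 (mod 373).
Since the result is 1, base 10 gives no evidence that 373 is composite.

1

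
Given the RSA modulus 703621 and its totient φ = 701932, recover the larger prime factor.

947

φ(n) = (p−1)(q−1) = n − (p+q) + 1, so p + q = 703621 − 701932 + 1 = 1690.
p and q are the roots of t² − 1690t + 703621 = 0.
Discriminant: 1690² − 4·703621 = 2856100 − 2814484 = 41616; √41616 = 204.
q = (1690 − 204)/2 = 743, p = (1690 + 204)/2 = 947.
Check: 743 · 947 = 703621.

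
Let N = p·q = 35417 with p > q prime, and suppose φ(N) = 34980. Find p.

φ(n) = (p−1)(q−1) = n − (p+q) + 1, so p + q = 35417 − 34980 + 1 = 438.
p and q are the roots of t² − 438t + 35417 = 0.
Discriminant: 438² − 4·35417 = 191844 − 141668 = 50176; √50176 = 224.
q = (438 − 224)/2 = 107, p = (438 + 224)/2 = 331.
Check: 107 · 331 = 35417.

331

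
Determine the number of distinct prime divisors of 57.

2

57 = 3 · 19
57 = 3 · 19, which has 2 distinct prime factors.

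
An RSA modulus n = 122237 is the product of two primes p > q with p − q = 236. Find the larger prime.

Since p = q + 236, we have 122237 = q(q + 236), so q² + 236q − 122237 = 0.
Discriminant: 236² + 4·122237 = 55696 + 488948 = 544644; √544644 = 738.
q = (−236 + 738)/2 = 251, and p = q + 236 = 487.
Check: 251 · 487 = 122237.

487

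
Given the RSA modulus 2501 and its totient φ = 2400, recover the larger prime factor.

61

φ(n) = (p−1)(q−1) = n − (p+q) + 1, so p + q = 2501 − 2400 + 1 = 102.
p and q are the roots of t² − 102t + 2501 = 0.
Discriminant: 102² − 4·2501 = 10404 − 10004 = 400; √400 = 20.
q = (102 − 20)/2 = 41, p = (102 + 20)/2 = 61.
Check: 41 · 61 = 2501.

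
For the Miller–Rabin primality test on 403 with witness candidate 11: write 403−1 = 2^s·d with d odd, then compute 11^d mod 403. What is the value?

403 − 1 = 402 = 2^1 · 201, so d = 201.
11^1 ≡ 11 (mod 403)
11^2 ≡ 11^2 = 121 ≡ 121 (mod 403)
11^4 ≡ 121^2 = 14641 ≡ 133 (mod 403)
11^8 ≡ 133^2 = 17689 ≡ 360 (mod 403)
11^16 ≡ 360^2 = 129600 ≡ 237 (mod 403)
11^32 ≡ 237^2 = 56169 ≡ 152 (mod 403)
11^64 ≡ 152^2 = 23104 ≡ 133 (mod 403)
11^128 ≡ 133^2 = 17689 ≡ 360 (mod 403)
201 = 128 + 64 + 8 + 1 in binary powers of 2.
So 11^201 ≡ 360 · 133 · 360 · 11 ≡ 151 (mod 403).
Squaring chain: 151; never reaches −1, so base 11 is a Miller–Rabin witness that 403 is composite.

151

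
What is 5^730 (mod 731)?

298

5^1 ≡ 5 (mod 731)
5^2 ≡ 5^2 = 25 ≡ 25 (mod 731)
5^4 ≡ 25^2 = 625 ≡ 625 (mod 731)
5^8 ≡ 625^2 = 390625 ≡ 271 (mod 731)
5^16 ≡ 271^2 = 73441 ≡ 341 (mod 731)
5^32 ≡ 341^2 = 116281 ≡ 52 (mod 731)
5^64 ≡ 52^2 = 2704 ≡ 511 (mod 731)
5^128 ≡ 511^2 = 261121 ≡ 154 (mod 731)
5^256 ≡ 154^2 = 23716 ≡ 324 (mod 731)
5^512 ≡ 324^2 = 104976 ≡ 443 (mod 731)
730 = 512 + 128 + 64 + 16 + 8 + 2 in binary powers of 2.
So 5^730 ≡ 443 · 154 · 511 · 341 · 271 · 25 ≡ 298 (mod 731).
Since 298 ≠ 1, base 5 is a Fermat witness: 731 is composite.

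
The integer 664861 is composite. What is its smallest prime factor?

664861 is odd.
Digit sum 31, not divisible by 3.
Ends in 1: not divisible by 5.
7: 664861 = 7·94980 + 1
11: 664861 = 11·60441 + 10
13: 664861 = 13·51143 + 2
17: 664861 = 17·39109 + 8
19: 664861 = 19·34992 + 13
23: 664861 = 23·28907

23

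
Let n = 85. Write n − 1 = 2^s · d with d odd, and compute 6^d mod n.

85 − 1 = 84 = 2^2 · 21, so d = 21.
6^1 ≡ 6 (mod 85)
6^2 ≡ 6^2 = 36 ≡ 36 (mod 85)
6^4 ≡ 36^2 = 1296 ≡ 21 (mod 85)
6^8 ≡ 21^2 = 441 ≡ 16 (mod 85)
6^16 ≡ 16^2 = 256 ≡ 1 (mod 85)
21 = 16 + 4 + 1 in binary powers of 2.
So 6^21 ≡ 1 · 21 · 6 ≡ 41 (mod 85).
Squaring chain: 41 → 66; never reaches −1, so base 6 is a Miller–Rabin witness that 85 is composite.

41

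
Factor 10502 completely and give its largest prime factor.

89

10502 = 2 · 5251
5251 = 59 · 89
89 is prime.
So 10502 = 2 · 59 · 89; the largest prime factor is 89.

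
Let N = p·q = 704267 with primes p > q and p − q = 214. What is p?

953

Since p = q + 214, we have 704267 = q(q + 214), so q² + 214q − 704267 = 0.
Discriminant: 214² + 4·704267 = 45796 + 2817068 = 2862864; √2862864 = 1692.
q = (−214 + 1692)/2 = 739, and p = q + 214 = 953.
Check: 739 · 953 = 704267.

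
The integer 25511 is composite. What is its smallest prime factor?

25511 is odd.
Digit sum 14, not divisible by 3.
Ends in 1: not divisible by 5.
7: 25511 = 7·3644 + 3
11: 25511 = 11·2319 + 2
13: 25511 = 13·1962 + 5
17: 25511 = 17·1500 + 11
19: 25511 = 19·1342 + 13
23: 25511 = 23·1109 + 4
29: 25511 = 29·879 + 20
31: 25511 = 31·822 + 29
37: 25511 = 37·689 + 18
41: 25511 = 41·622 + 9
43: 25511 = 43·593 + 12
47: 25511 = 47·542 + 37
53: 25511 = 53·481 + 18
59: 25511 = 59·432 + 23
61: 25511 = 61·418 + 13
67: 25511 = 67·380 + 51
71: 25511 = 71·359 + 22
73: 25511 = 73·349 + 34
79: 25511 = 79·322 + 73
83: 25511 = 83·307 + 30
89: 25511 = 89·286 + 57
97: 25511 = 97·263

97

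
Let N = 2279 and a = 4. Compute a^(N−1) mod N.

1526

4^1 ≡ 4 (mod 2279)
4^2 ≡ 4^2 = 16 ≡ 16 (mod 2279)
4^4 ≡ 16^2 = 256 ≡ 256 (mod 2279)
4^8 ≡ 256^2 = 65536 ≡ 1724 (mod 2279)
4^16 ≡ 1724^2 = 2972176 ≡ 360 (mod 2279)
4^32 ≡ 360^2 = 129600 ≡ 1976 (mod 2279)
4^64 ≡ 1976^2 = 3904576 ≡ 649 (mod 2279)
4^128 ≡ 649^2 = 421201 ≡ 1865 (mod 2279)
4^256 ≡ 1865^2 = 3478225 ≡ 471 (mod 2279)
4^512 ≡ 471^2 = 221841 ≡ 778 (mod 2279)
4^1024 ≡ 778^2 = 605284 ≡ 1349 (mod 2279)
4^2048 ≡ 1349^2 = 1819801 ≡ 1159 (mod 2279)
2278 = 2048 + 128 + 64 + 32 + 4 + 2 in binary powers of 2.
So 4^2278 ≡ 1159 · 1865 · 649 · 1976 · 256 · 16 ≡ 1526 (mod 2279).
Since 1526 ≠ 1, base 4 is a Fermat witness: 2279 is composite.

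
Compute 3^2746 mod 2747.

91

3^1 ≡ 3 (mod 2747)
3^2 ≡ 3^2 = 9 ≡ 9 (mod 2747)
3^4 ≡ 9^2 = 81 ≡ 81 (mod 2747)
3^8 ≡ 81^2 = 6561 ≡ 1067 (mod 2747)
3^16 ≡ 1067^2 = 1138489 ≡ 1231 (mod 2747)
3^32 ≡ 1231^2 = 1515361 ≡ 1764 (mod 2747)
3^64 ≡ 1764^2 = 3111696 ≡ 2092 (mod 2747)
3^128 ≡ 2092^2 = 4376464 ≡ 493 (mod 2747)
3^256 ≡ 493^2 = 243049 ≡ 1313 (mod 2747)
3^512 ≡ 1313^2 = 1723969 ≡ 1600 (mod 2747)
3^1024 ≡ 1600^2 = 2560000 ≡ 2543 (mod 2747)
3^2048 ≡ 2543^2 = 6466849 ≡ 411 (mod 2747)
2746 = 2048 + 512 + 128 + 32 + 16 + 8 + 2 in binary powers of 2.
So 3^2746 ≡ 411 · 1600 · 493 · 1764 · 1231 · 1067 · 9 ≡ 91 (mod 2747).
Since 91 ≠ 1, base 3 is a Fermat witness: 2747 is composite.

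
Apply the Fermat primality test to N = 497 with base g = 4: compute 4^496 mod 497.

333

4^1 ≡ 4 (mod 497)
4^2 ≡ 4^2 = 16 ≡ 16 (mod 497)
4^4 ≡ 16^2 = 256 ≡ 256 (mod 497)
4^8 ≡ 256^2 = 65536 ≡ 429 (mod 497)
4^16 ≡ 429^2 = 184041 ≡ 151 (mod 497)
4^32 ≡ 151^2 = 22801 ≡ 436 (mod 497)
4^64 ≡ 436^2 = 190096 ≡ 242 (mod 497)
4^128 ≡ 242^2 = 58564 ≡ 415 (mod 497)
4^256 ≡ 415^2 = 172225 ≡ 263 (mod 497)
496 = 256 + 128 + 64 + 32 + 16 in binary powers of 2.
So 4^496 ≡ 263 · 415 · 242 · 436 · 151 ≡ 333 (mod 497).
Since 333 ≠ 1, base 4 is a Fermat witness: 497 is composite.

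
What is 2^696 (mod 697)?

2^1 ≡ 2 (mod 697)
2^2 ≡ 2^2 = 4 ≡ 4 (mod 697)
2^4 ≡ 4^2 = 16 ≡ 16 (mod 697)
2^8 ≡ 16^2 = 256 ≡ 256 (mod 697)
2^16 ≡ 256^2 = 65536 ≡ 18 (mod 697)
2^32 ≡ 18^2 = 324 ≡ 324 (mod 697)
2^64 ≡ 324^2 = 104976 ≡ 426 (mod 697)
2^128 ≡ 426^2 = 181476 ≡ 256 (mod 697)
2^256 ≡ 256^2 = 65536 ≡ 18 (mod 697)
2^512 ≡ 18^2 = 324 ≡ 324 (mod 697)
696 = 512 + 128 + 32 + 16 + 8 in binary powers of 2.
So 2^696 ≡ 324 · 256 · 324 · 18 · 256 ≡ 18 (mod 697).
Since 18 ≠ 1, base 2 is a Fermat witness: 697 is composite.

18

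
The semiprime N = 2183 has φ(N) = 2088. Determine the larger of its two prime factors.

φ(n) = (p−1)(q−1) = n − (p+q) + 1, so p + q = 2183 − 2088 + 1 = 96.
p and q are the roots of t² − 96t + 2183 = 0.
Discriminant: 96² − 4·2183 = 9216 − 8732 = 484; √484 = 22.
q = (96 − 22)/2 = 37, p = (96 + 22)/2 = 59.
Check: 37 · 59 = 2183.

59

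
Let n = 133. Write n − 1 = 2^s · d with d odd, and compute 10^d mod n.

133 − 1 = 132 = 2^2 · 33, so d = 33.
10^1 ≡ 10 (mod 133)
10^2 ≡ 10^2 = 100 ≡ 100 (mod 133)
10^4 ≡ 100^2 = 10000 ≡ 25 (mod 133)
10^8 ≡ 25^2 = 625 ≡ 93 (mod 133)
10^16 ≡ 93^2 = 8649 ≡ 4 (mod 133)
10^32 ≡ 4^2 = 16 ≡ 16 (mod 133)
33 = 32 + 1 in binary powers of 2.
So 10^33 ≡ 16 · 10 ≡ 27 (mod 133).
Squaring chain: 27 → 64; never reaches −1, so base 10 is a Miller–Rabin witness that 133 is composite.

27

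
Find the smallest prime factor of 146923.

7

146923 is odd.
Digit sum 25, not divisible by 3.
Ends in 3: not divisible by 5.
7: 146923 = 7·20989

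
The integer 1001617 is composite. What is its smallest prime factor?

1001617 is odd.
Digit sum 16, not divisible by 3.
Ends in 7: not divisible by 5.
7: 1001617 = 7·143088 + 1
11: 1001617 = 11·91056 + 1
13: 1001617 = 13·77047 + 6
17: 1001617 = 17·58918 + 11
19: 1001617 = 19·52716 + 13
23: 1001617 = 23·43548 + 13
29: 1001617 = 29·34538 + 15
31: 1001617 = 31·32310 + 7
37: 1001617 = 37·27070 + 27
41: 1001617 = 41·24429 + 28
43: 1001617 = 43·23293 + 18
47: 1001617 = 47·21311

47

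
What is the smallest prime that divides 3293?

3293 is odd.
Digit sum 17, not divisible by 3.
Ends in 3: not divisible by 5.
7: 3293 = 7·470 + 3
11: 3293 = 11·299 + 4
13: 3293 = 13·253 + 4
17: 3293 = 17·193 + 12
19: 3293 = 19·173 + 6
23: 3293 = 23·143 + 4
29: 3293 = 29·113 + 16
31: 3293 = 31·106 + 7
37: 3293 = 37·89

37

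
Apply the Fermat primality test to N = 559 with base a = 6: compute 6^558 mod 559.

6^1 ≡ 6 (mod 559)
6^2 ≡ 6^2 = 36 ≡ 36 (mod 559)
6^4 ≡ 36^2 = 1296 ≡ 178 (mod 559)
6^8 ≡ 178^2 = 31684 ≡ 380 (mod 559)
6^16 ≡ 380^2 = 144400 ≡ 178 (mod 559)
6^32 ≡ 178^2 = 31684 ≡ 380 (mod 559)
6^64 ≡ 380^2 = 144400 ≡ 178 (mod 559)
6^128 ≡ 178^2 = 31684 ≡ 380 (mod 559)
6^256 ≡ 380^2 = 144400 ≡ 178 (mod 559)
6^512 ≡ 178^2 = 31684 ≡ 380 (mod 559)
558 = 512 + 32 + 8 + 4 + 2 in binary powers of 2.
So 6^558 ≡ 380 · 380 · 380 · 178 · 36 ≡ 259 (mod 559).
Since 259 ≠ 1, base 6 is a Fermat witness: 559 is composite.

259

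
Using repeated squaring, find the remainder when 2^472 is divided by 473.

422

2^1 ≡ 2 (mod 473)
2^2 ≡ 2^2 = 4 ≡ 4 (mod 473)
2^4 ≡ 4^2 = 16 ≡ 16 (mod 473)
2^8 ≡ 16^2 = 256 ≡ 256 (mod 473)
2^16 ≡ 256^2 = 65536 ≡ 262 (mod 473)
2^32 ≡ 262^2 = 68644 ≡ 59 (mod 473)
2^64 ≡ 59^2 = 3481 ≡ 170 (mod 473)
2^128 ≡ 170^2 = 28900 ≡ 47 (mod 473)
2^256 ≡ 47^2 = 2209 ≡ 317 (mod 473)
472 = 256 + 128 + 64 + 16 + 8 in binary powers of 2.
So 2^472 ≡ 317 · 47 · 170 · 262 · 256 ≡ 422 (mod 473).
Since 422 ≠ 1, base 2 is a Fermat witness: 473 is composite.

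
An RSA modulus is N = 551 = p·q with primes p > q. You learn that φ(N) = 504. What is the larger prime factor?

φ(n) = (p−1)(q−1) = n − (p+q) + 1, so p + q = 551 − 504 + 1 = 48.
p and q are the roots of t² − 48t + 551 = 0.
Discriminant: 48² − 4·551 = 2304 − 2204 = 100; √100 = 10.
q = (48 − 10)/2 = 19, p = (48 + 10)/2 = 29.
Check: 19 · 29 = 551.

29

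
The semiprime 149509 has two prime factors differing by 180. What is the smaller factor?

Since p = q + 180, we have 149509 = q(q + 180), so q² + 180q − 149509 = 0.
Discriminant: 180² + 4·149509 = 32400 + 598036 = 630436; √630436 = 794.
q = (−180 + 794)/2 = 307, and p = q + 180 = 487.
Check: 307 · 487 = 149509.

307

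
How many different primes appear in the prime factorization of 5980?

5980 = 2^2 · 1495
1495 = 5 · 299
299 = 13 · 23
5980 = 2^2 · 5 · 13 · 23, which has 4 distinct prime factors.

4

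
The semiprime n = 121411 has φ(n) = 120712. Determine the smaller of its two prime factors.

φ(n) = (p−1)(q−1) = n − (p+q) + 1, so p + q = 121411 − 120712 + 1 = 700.
p and q are the roots of t² − 700t + 121411 = 0.
Discriminant: 700² − 4·121411 = 490000 − 485644 = 4356; √4356 = 66.
q = (700 − 66)/2 = 317, p = (700 + 66)/2 = 383.
Check: 317 · 383 = 121411.

317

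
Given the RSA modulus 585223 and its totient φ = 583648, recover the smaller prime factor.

599

φ(n) = (p−1)(q−1) = n − (p+q) + 1, so p + q = 585223 − 583648 + 1 = 1576.
p and q are the roots of t² − 1576t + 585223 = 0.
Discriminant: 1576² − 4·585223 = 2483776 − 2340892 = 142884; √142884 = 378.
q = (1576 − 378)/2 = 599, p = (1576 + 378)/2 = 977.
Check: 599 · 977 = 585223.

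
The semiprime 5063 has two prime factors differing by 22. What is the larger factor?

83

Since p = q + 22, we have 5063 = q(q + 22), so q² + 22q − 5063 = 0.
Discriminant: 22² + 4·5063 = 484 + 20252 = 20736; √20736 = 144.
q = (−22 + 144)/2 = 61, and p = q + 22 = 83.
Check: 61 · 83 = 5063.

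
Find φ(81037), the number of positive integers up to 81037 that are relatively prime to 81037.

71760

Factor: 81037 = 11 · 53 · 139.
φ(81037) = (11−1) · (53−1) · (139−1) = 10 · 52 · 138 = 71760.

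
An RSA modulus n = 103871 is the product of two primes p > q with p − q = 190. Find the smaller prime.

241

Since p = q + 190, we have 103871 = q(q + 190), so q² + 190q − 103871 = 0.
Discriminant: 190² + 4·103871 = 36100 + 415484 = 451584; √451584 = 672.
q = (−190 + 672)/2 = 241, and p = q + 190 = 431.
Check: 241 · 431 = 103871.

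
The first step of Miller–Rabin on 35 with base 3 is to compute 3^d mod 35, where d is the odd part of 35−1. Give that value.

35 − 1 = 34 = 2^1 · 17, so d = 17.
3^1 ≡ 3 (mod 35)
3^2 ≡ 3^2 = 9 ≡ 9 (mod 35)
3^4 ≡ 9^2 = 81 ≡ 11 (mod 35)
3^8 ≡ 11^2 = 121 ≡ 16 (mod 35)
3^16 ≡ 16^2 = 256 ≡ 11 (mod 35)
17 = 16 + 1 in binary powers of 2.
So 3^17 ≡ 11 · 3 ≡ 33 (mod 35).
Squaring chain: 33; never reaches −1, so base 3 is a Miller–Rabin witness that 35 is composite.

33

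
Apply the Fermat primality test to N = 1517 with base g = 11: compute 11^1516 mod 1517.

359

11^1 ≡ 11 (mod 1517)
11^2 ≡ 11^2 = 121 ≡ 121 (mod 1517)
11^4 ≡ 121^2 = 14641 ≡ 988 (mod 1517)
11^8 ≡ 988^2 = 976144 ≡ 713 (mod 1517)
11^16 ≡ 713^2 = 508369 ≡ 174 (mod 1517)
11^32 ≡ 174^2 = 30276 ≡ 1453 (mod 1517)
11^64 ≡ 1453^2 = 2111209 ≡ 1062 (mod 1517)
11^128 ≡ 1062^2 = 1127844 ≡ 713 (mod 1517)
11^256 ≡ 713^2 = 508369 ≡ 174 (mod 1517)
11^512 ≡ 174^2 = 30276 ≡ 1453 (mod 1517)
11^1024 ≡ 1453^2 = 2111209 ≡ 1062 (mod 1517)
1516 = 1024 + 256 + 128 + 64 + 32 + 8 + 4 in binary powers of 2.
So 11^1516 ≡ 1062 · 174 · 713 · 1062 · 1453 · 713 · 988 ≡ 359 (mod 1517).
Since 359 ≠ 1, base 11 is a Fermat witness: 1517 is composite.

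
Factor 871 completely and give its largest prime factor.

67

871 = 13 · 67
67 is prime.
So 871 = 13 · 67; the largest prime factor is 67.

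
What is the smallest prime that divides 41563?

41563 is odd.
Digit sum 19, not divisible by 3.
Ends in 3: not divisible by 5.
7: 41563 = 7·5937 + 4
11: 41563 = 11·3778 + 5
13: 41563 = 13·3197 + 2
17: 41563 = 17·2444 + 15
19: 41563 = 19·2187 + 10
23: 41563 = 23·1807 + 2
29: 41563 = 29·1433 + 6
31: 41563 = 31·1340 + 23
37: 41563 = 37·1123 + 12
41: 41563 = 41·1013 + 30
43: 41563 = 43·966 + 25
47: 41563 = 47·884 + 15
53: 41563 = 53·784 + 11
59: 41563 = 59·704 + 27
61: 41563 = 61·681 + 22
67: 41563 = 67·620 + 23
71: 41563 = 71·585 + 28
73: 41563 = 73·569 + 26
79: 41563 = 79·526 + 9
83: 41563 = 83·500 + 63
89: 41563 = 89·467

89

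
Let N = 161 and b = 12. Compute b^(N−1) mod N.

9

12^1 ≡ 12 (mod 161)
12^2 ≡ 12^2 = 144 ≡ 144 (mod 161)
12^4 ≡ 144^2 = 20736 ≡ 128 (mod 161)
12^8 ≡ 128^2 = 16384 ≡ 123 (mod 161)
12^16 ≡ 123^2 = 15129 ≡ 156 (mod 161)
12^32 ≡ 156^2 = 24336 ≡ 25 (mod 161)
12^64 ≡ 25^2 = 625 ≡ 142 (mod 161)
12^128 ≡ 142^2 = 20164 ≡ 39 (mod 161)
160 = 128 + 32 in binary powers of 2.
So 12^160 ≡ 39 · 25 ≡ 9 (mod 161).
Since 9 ≠ 1, base 12 is a Fermat witness: 161 is composite.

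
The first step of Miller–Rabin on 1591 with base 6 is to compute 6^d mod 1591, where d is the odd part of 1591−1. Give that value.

1591 − 1 = 1590 = 2^1 · 795, so d = 795.
6^1 ≡ 6 (mod 1591)
6^2 ≡ 6^2 = 36 ≡ 36 (mod 1591)
6^4 ≡ 36^2 = 1296 ≡ 1296 (mod 1591)
6^8 ≡ 1296^2 = 1679616 ≡ 1111 (mod 1591)
6^16 ≡ 1111^2 = 1234321 ≡ 1296 (mod 1591)
6^32 ≡ 1296^2 = 1679616 ≡ 1111 (mod 1591)
6^64 ≡ 1111^2 = 1234321 ≡ 1296 (mod 1591)
6^128 ≡ 1296^2 = 1679616 ≡ 1111 (mod 1591)
6^256 ≡ 1111^2 = 1234321 ≡ 1296 (mod 1591)
6^512 ≡ 1296^2 = 1679616 ≡ 1111 (mod 1591)
795 = 512 + 256 + 16 + 8 + 2 + 1 in binary powers of 2.
So 6^795 ≡ 1111 · 1296 · 1296 · 1111 · 36 · 6 ≡ 216 (mod 1591).
Squaring chain: 216; never reaches −1, so base 6 is a Miller–Rabin witness that 1591 is composite.

216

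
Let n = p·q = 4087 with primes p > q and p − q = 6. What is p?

67

Since p = q + 6, we have 4087 = q(q + 6), so q² + 6q − 4087 = 0.
Discriminant: 6² + 4·4087 = 36 + 16348 = 16384; √16384 = 128.
q = (−6 + 128)/2 = 61, and p = q + 6 = 67.
Check: 61 · 67 = 4087.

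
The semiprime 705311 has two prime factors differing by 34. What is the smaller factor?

823

Since p = q + 34, we have 705311 = q(q + 34), so q² + 34q − 705311 = 0.
Discriminant: 34² + 4·705311 = 1156 + 2821244 = 2822400; √2822400 = 1680.
q = (−34 + 1680)/2 = 823, and p = q + 34 = 857.
Check: 823 · 857 = 705311.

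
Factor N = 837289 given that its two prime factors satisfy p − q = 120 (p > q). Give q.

Since p = q + 120, we have 837289 = q(q + 120), so q² + 120q − 837289 = 0.
Discriminant: 120² + 4·837289 = 14400 + 3349156 = 3363556; √3363556 = 1834.
q = (−120 + 1834)/2 = 857, and p = q + 120 = 977.
Check: 857 · 977 = 837289.

857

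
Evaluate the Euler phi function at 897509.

861840

Factor: 897509 = 37 · 127 · 191.
φ(897509) = (37−1) · (127−1) · (191−1) = 36 · 126 · 190 = 861840.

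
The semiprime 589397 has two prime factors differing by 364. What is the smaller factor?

Since p = q + 364, we have 589397 = q(q + 364), so q² + 364q − 589397 = 0.
Discriminant: 364² + 4·589397 = 132496 + 2357588 = 2490084; √2490084 = 1578.
q = (−364 + 1578)/2 = 607, and p = q + 364 = 971.
Check: 607 · 971 = 589397.

607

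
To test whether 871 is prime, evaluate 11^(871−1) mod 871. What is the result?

11^1 ≡ 11 (mod 871)
11^2 ≡ 11^2 = 121 ≡ 121 (mod 871)
11^4 ≡ 121^2 = 14641 ≡ 705 (mod 871)
11^8 ≡ 705^2 = 497025 ≡ 555 (mod 871)
11^16 ≡ 555^2 = 308025 ≡ 562 (mod 871)
11^32 ≡ 562^2 = 315844 ≡ 542 (mod 871)
11^64 ≡ 542^2 = 293764 ≡ 237 (mod 871)
11^128 ≡ 237^2 = 56169 ≡ 425 (mod 871)
11^256 ≡ 425^2 = 180625 ≡ 328 (mod 871)
11^512 ≡ 328^2 = 107584 ≡ 451 (mod 871)
870 = 512 + 256 + 64 + 32 + 4 + 2 in binary powers of 2.
So 11^870 ≡ 451 · 328 · 237 · 542 · 705 · 121 ≡ 129 (mod 871).
Since 129 ≠ 1, base 11 is a Fermat witness: 871 is composite.

129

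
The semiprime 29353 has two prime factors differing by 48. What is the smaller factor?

149

Since p = q + 48, we have 29353 = q(q + 48), so q² + 48q − 29353 = 0.
Discriminant: 48² + 4·29353 = 2304 + 117412 = 119716; √119716 = 346.
q = (−48 + 346)/2 = 149, and p = q + 48 = 197.
Check: 149 · 197 = 29353.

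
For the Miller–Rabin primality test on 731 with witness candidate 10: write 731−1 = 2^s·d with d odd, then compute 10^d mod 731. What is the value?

731 − 1 = 730 = 2^1 · 365, so d = 365.
10^1 ≡ 10 (mod 731)
10^2 ≡ 10^2 = 100 ≡ 100 (mod 731)
10^4 ≡ 100^2 = 10000 ≡ 497 (mod 731)
10^8 ≡ 497^2 = 247009 ≡ 662 (mod 731)
10^16 ≡ 662^2 = 438244 ≡ 375 (mod 731)
10^32 ≡ 375^2 = 140625 ≡ 273 (mod 731)
10^64 ≡ 273^2 = 74529 ≡ 698 (mod 731)
10^128 ≡ 698^2 = 487204 ≡ 358 (mod 731)
10^256 ≡ 358^2 = 128164 ≡ 239 (mod 731)
365 = 256 + 64 + 32 + 8 + 4 + 1 in binary powers of 2.
So 10^365 ≡ 239 · 698 · 273 · 662 · 497 · 10 ≡ 232 (mod 731).
Squaring chain: 232; never reaches −1, so base 10 is a Miller–Rabin witness that 731 is composite.

232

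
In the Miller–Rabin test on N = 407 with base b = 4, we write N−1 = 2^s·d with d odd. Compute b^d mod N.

407 − 1 = 406 = 2^1 · 203, so d = 203.
4^1 ≡ 4 (mod 407)
4^2 ≡ 4^2 = 16 ≡ 16 (mod 407)
4^4 ≡ 16^2 = 256 ≡ 256 (mod 407)
4^8 ≡ 256^2 = 65536 ≡ 9 (mod 407)
4^16 ≡ 9^2 = 81 ≡ 81 (mod 407)
4^32 ≡ 81^2 = 6561 ≡ 49 (mod 407)
4^64 ≡ 49^2 = 2401 ≡ 366 (mod 407)
4^128 ≡ 366^2 = 133956 ≡ 53 (mod 407)
203 = 128 + 64 + 8 + 2 + 1 in binary powers of 2.
So 4^203 ≡ 53 · 366 · 9 · 16 · 4 ≡ 284 (mod 407).
Squaring chain: 284; never reaches −1, so base 4 is a Miller–Rabin witness that 407 is composite.

284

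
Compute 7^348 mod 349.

1

7^1 ≡ 7 (mod 349)
7^2 ≡ 7^2 = 49 ≡ 49 (mod 349)
7^4 ≡ 49^2 = 2401 ≡ 307 (mod 349)
7^8 ≡ 307^2 = 94249 ≡ 19 (mod 349)
7^16 ≡ 19^2 = 361 ≡ 12 (mod 349)
7^32 ≡ 12^2 = 144 ≡ 144 (mod 349)
7^64 ≡ 144^2 = 20736 ≡ 145 (mod 349)
7^128 ≡ 145^2 = 21025 ≡ 85 (mod 349)
7^256 ≡ 85^2 = 7225 ≡ 245 (mod 349)
348 = 256 + 64 + 16 + 8 + 4 in binary powers of 2.
So 7^348 ≡ 245 · 145 · 12 · 19 · 307 ≡ 1 (mod 349).
Since the result is 1, base 7 gives no evidence that 349 is composite.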